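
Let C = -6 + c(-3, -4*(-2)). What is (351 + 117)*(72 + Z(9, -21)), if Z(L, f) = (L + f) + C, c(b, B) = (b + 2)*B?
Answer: 21528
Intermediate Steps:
c(b, B) = B*(2 + b) (c(b, B) = (2 + b)*B = B*(2 + b))
C = -14 (C = -6 + (-4*(-2))*(2 - 3) = -6 + 8*(-1) = -6 - 8 = -14)
Z(L, f) = -14 + L + f (Z(L, f) = (L + f) - 14 = -14 + L + f)
(351 + 117)*(72 + Z(9, -21)) = (351 + 117)*(72 + (-14 + 9 - 21)) = 468*(72 - 26) = 468*46 = 21528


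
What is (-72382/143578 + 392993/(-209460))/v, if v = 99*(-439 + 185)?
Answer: 35793141337/378118489395240 ≈ 9.4661e-5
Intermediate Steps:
v = -25146 (v = 99*(-254) = -25146)
(-72382/143578 + 392993/(-209460))/v = (-72382/143578 + 392993/(-209460))/(-25146) = (-72382*1/143578 + 392993*(-1/209460))*(-1/25146) = (-36191/71789 - 392993/209460)*(-1/25146) = -35793141337/15036923940*(-1/25146) = 35793141337/378118489395240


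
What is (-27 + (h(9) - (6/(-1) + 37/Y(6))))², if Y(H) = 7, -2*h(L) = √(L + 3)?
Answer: 34003/49 + 368*√3/7 ≈ 785.00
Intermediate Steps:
h(L) = -√(3 + L)/2 (h(L) = -√(L + 3)/2 = -√(3 + L)/2)
(-27 + (h(9) - (6/(-1) + 37/Y(6))))² = (-27 + (-√(3 + 9)/2 - (6/(-1) + 37/7)))² = (-27 + (-√3 - (6*(-1) + 37*(⅐))))² = (-27 + (-√3 - (-6 + 37/7)))² = (-27 + (-√3 - 1*(-5/7)))² = (-27 + (-√3 + 5/7))² = (-27 + (5/7 - √3))² = (-184/7 - √3)²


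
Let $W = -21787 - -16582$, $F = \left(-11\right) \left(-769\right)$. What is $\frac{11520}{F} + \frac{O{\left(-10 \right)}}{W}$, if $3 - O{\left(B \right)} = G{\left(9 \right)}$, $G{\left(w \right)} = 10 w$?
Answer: $\frac{20232511}{14676365} \approx 1.3786$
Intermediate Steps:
$O{\left(B \right)} = -87$ ($O{\left(B \right)} = 3 - 10 \cdot 9 = 3 - 90 = -87$)
$F = 8459$
$W = -5205$ ($W = -21787 + 16582 = -5205$)
$\frac{11520}{F} + \frac{O{\left(-10 \right)}}{W} = \frac{11520}{8459} - \frac{87}{-5205} = 11520 \cdot \frac{1}{8459} - - \frac{29}{1735} = \frac{11520}{8459} + \frac{29}{1735} = \frac{20232511}{14676365}$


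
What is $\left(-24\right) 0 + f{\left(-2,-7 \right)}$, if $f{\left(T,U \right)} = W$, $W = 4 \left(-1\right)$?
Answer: $-4$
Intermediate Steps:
$W = -4$
$f{\left(T,U \right)} = -4$
$\left(-24\right) 0 + f{\left(-2,-7 \right)} = \left(-24\right) 0 - 4 = 0 - 4 = -4$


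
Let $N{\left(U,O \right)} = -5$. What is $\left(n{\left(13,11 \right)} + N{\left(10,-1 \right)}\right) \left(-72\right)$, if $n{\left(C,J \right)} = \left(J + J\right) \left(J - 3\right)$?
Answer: $-12312$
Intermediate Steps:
$n{\left(C,J \right)} = 2 J \left(-3 + J\right)$
$\left(n{\left(13,11 \right)} + N{\left(10,-1 \right)}\right) \left(-72\right) = \left(2 \cdot 11 \left(-3 + 11\right) - 5\right) \left(-72\right) = \left(2 \cdot 11 \cdot 8 - 5\right) \left(-72\right) = \left(176 - 5\right) \left(-72\right) = 171 \left(-72\right) = -12312$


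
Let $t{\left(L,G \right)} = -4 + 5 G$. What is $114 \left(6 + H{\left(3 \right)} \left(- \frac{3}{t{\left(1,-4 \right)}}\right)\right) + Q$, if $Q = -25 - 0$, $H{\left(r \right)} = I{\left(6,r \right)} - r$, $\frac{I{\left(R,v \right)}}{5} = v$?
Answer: $830$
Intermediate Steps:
$I{\left(R,v \right)} = 5 v$
$H{\left(r \right)} = 4 r$ ($H{\left(r \right)} = 5 r - r = 4 r$)
$Q = -25$ ($Q = -25 + 0 = -25$)
$114 \left(6 + H{\left(3 \right)} \left(- \frac{3}{t{\left(1,-4 \right)}}\right)\right) + Q = 114 \left(6 + 4 \cdot 3 \left(- \frac{3}{-4 + 5 \left(-4\right)}\right)\right) - 25 = 114 \left(6 + 12 \left(- \frac{3}{-4 - 20}\right)\right) - 25 = 114 \left(6 + 12 \left(- \frac{3}{-24}\right)\right) - 25 = 114 \left(6 + 12 \left(\left(-3\right) \left(- \frac{1}{24}\right)\right)\right) - 25 = 114 \left(6 + 12 \cdot \frac{1}{8}\right) - 25 = 114 \left(6 + \frac{3}{2}\right) - 25 = 114 \cdot \frac{15}{2} - 25 = 855 - 25 = 830$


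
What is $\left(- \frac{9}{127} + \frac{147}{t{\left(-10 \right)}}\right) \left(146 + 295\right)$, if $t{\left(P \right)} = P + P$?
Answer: $- \frac{8312409}{2540} \approx -3272.6$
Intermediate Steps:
$t{\left(P \right)} = 2 P$
$\left(- \frac{9}{127} + \frac{147}{t{\left(-10 \right)}}\right) \left(146 + 295\right) = \left(- \frac{9}{127} + \frac{147}{2 \left(-10\right)}\right) \left(146 + 295\right) = \left(\left(-9\right) \frac{1}{127} + \frac{147}{-20}\right) 441 = \left(- \frac{9}{127} + 147 \left(- \frac{1}{20}\right)\right) 441 = \left(- \frac{9}{127} - \frac{147}{20}\right) 441 = \left(- \frac{18849}{2540}\right) 441 = - \frac{8312409}{2540}$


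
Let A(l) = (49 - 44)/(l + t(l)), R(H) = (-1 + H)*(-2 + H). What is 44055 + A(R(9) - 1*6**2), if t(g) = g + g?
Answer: 528661/12 ≈ 44055.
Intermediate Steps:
t(g) = 2*g
A(l) = 5/(3*l) (A(l) = (49 - 44)/(l + 2*l) = 5/((3*l)) = 5*(1/(3*l)) = 5/(3*l))
44055 + A(R(9) - 1*6**2) = 44055 + 5/(3*((2 + 9**2 - 3*9) - 1*6**2)) = 44055 + 5/(3*((2 + 81 - 27) - 1*36)) = 44055 + 5/(3*(56 - 36)) = 44055 + (5/3)/20 = 44055 + (5/3)*(1/20) = 44055 + 1/12 = 528661/12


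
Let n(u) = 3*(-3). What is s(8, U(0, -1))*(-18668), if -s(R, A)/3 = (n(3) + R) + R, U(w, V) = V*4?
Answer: 392028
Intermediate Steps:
n(u) = -9
U(w, V) = 4*V
s(R, A) = 27 - 6*R (s(R, A) = -3*((-9 + R) + R) = -3*(-9 + 2*R) = 27 - 6*R)
s(8, U(0, -1))*(-18668) = (27 - 6*8)*(-18668) = (27 - 48)*(-18668) = -21*(-18668) = 392028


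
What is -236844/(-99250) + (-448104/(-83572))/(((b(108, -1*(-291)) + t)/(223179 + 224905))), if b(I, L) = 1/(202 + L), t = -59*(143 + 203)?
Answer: -70775105678612562/613800713901625 ≈ -115.31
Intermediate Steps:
t = -20414 (t = -59*346 = -20414)
-236844/(-99250) + (-448104/(-83572))/(((b(108, -1*(-291)) + t)/(223179 + 224905))) = -236844/(-99250) + (-448104/(-83572))/(((1/(202 - 1*(-291)) - 20414)/(223179 + 224905))) = -236844*(-1/99250) + (-448104*(-1/83572))/(((1/(202 + 291) - 20414)/448084)) = 118422/49625 + 112026/(20893*(((1/493 - 20414)*(1/448084)))) = 118422/49625 + 112026/(20893*((-10064101/493*1/448084))) = 118422/49625 + 112026/(20893*(-10064101/220905412)) = 118422/49625 + (112026/20893)*(-220905412/10064101) = 118422/49625 - 1455714687336/12368780129 = -70775105678612562/613800713901625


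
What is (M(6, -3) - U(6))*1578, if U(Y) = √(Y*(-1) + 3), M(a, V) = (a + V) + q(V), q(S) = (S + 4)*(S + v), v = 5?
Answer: 7890 - 1578*I*√3 ≈ 7890.0 - 2733.2*I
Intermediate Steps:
q(S) = (4 + S)*(5 + S) (q(S) = (S + 4)*(S + 5) = (4 + S)*(5 + S))
M(a, V) = 20 + a + V² + 10*V (M(a, V) = (a + V) + (20 + V² + 9*V) = (V + a) + (20 + V² + 9*V) = 20 + a + V² + 10*V)
U(Y) = √(3 - Y) (U(Y) = √(-Y + 3) = √(3 - Y))
(M(6, -3) - U(6))*1578 = ((20 + 6 + (-3)² + 10*(-3)) - √(3 - 1*6))*1578 = ((20 + 6 + 9 - 30) - √(3 - 6))*1578 = (5 - √(-3))*1578 = (5 - I*√3)*1578 = 7890 - 1578*I*√3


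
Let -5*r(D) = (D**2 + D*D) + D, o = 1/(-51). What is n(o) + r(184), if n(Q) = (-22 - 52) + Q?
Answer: -3481571/255 ≈ -13653.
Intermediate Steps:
o = -1/51 ≈ -0.019608
r(D) = -2*D**2/5 - D/5 (r(D) = -((D**2 + D*D) + D)/5 = -((D**2 + D**2) + D)/5 = -(2*D**2 + D)/5 = -(D + 2*D**2)/5 = -2*D**2/5 - D/5)
n(Q) = -74 + Q
n(o) + r(184) = (-74 - 1/51) - 1/5*184*(1 + 2*184) = -3775/51 - 1/5*184*(1 + 368) = -3775/51 - 1/5*184*369 = -3775/51 - 67896/5 = -3481571/255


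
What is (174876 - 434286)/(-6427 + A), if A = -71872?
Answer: 259410/78299 ≈ 3.3131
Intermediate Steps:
(174876 - 434286)/(-6427 + A) = (174876 - 434286)/(-6427 - 71872) = -259410/(-78299) = -259410*(-1/78299) = 259410/78299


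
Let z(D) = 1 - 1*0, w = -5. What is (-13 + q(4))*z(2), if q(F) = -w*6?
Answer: 17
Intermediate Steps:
q(F) = 30 (q(F) = -1*(-5)*6 = 5*6 = 30)
z(D) = 1 (z(D) = 1 + 0 = 1)
(-13 + q(4))*z(2) = (-13 + 30)*1 = 17*1 = 17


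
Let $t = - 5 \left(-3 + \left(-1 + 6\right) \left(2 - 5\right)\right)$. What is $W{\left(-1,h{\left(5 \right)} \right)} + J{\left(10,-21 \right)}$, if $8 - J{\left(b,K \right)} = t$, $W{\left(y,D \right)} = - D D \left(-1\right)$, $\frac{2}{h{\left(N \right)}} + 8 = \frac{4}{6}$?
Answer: $- \frac{9913}{121} \approx -81.926$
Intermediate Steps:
$h{\left(N \right)} = - \frac{3}{11}$ ($h{\left(N \right)} = \frac{2}{-8 + \frac{4}{6}} = \frac{2}{-8 + 4 \cdot \frac{1}{6}} = \frac{2}{-8 + \frac{2}{3}} = \frac{2}{- \frac{22}{3}} = 2 \left(- \frac{3}{22}\right) = - \frac{3}{11}$)
$W{\left(y,D \right)} = D^{2}$ ($W{\left(y,D \right)} = - D^{2} \left(-1\right) = - \left(-1\right) D^{2} = D^{2}$)
$t = 90$ ($t = - 5 \left(-3 + 5 \left(-3\right)\right) = - 5 \left(-3 - 15\right) = \left(-5\right) \left(-18\right) = 90$)
$J{\left(b,K \right)} = -82$ ($J{\left(b,K \right)} = 8 - 90 = -82$)
$W{\left(-1,h{\left(5 \right)} \right)} + J{\left(10,-21 \right)} = \left(- \frac{3}{11}\right)^{2} - 82 = \frac{9}{121} - 82 = - \frac{9913}{121}$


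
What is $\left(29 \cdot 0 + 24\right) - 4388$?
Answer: $-4364$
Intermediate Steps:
$\left(29 \cdot 0 + 24\right) - 4388 = \left(0 + 24\right) - 4388 = 24 - 4388 = -4364$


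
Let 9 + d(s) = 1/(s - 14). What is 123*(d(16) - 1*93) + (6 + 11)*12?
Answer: -24561/2 ≈ -12281.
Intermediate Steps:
d(s) = -9 + 1/(-14 + s) (d(s) = -9 + 1/(s - 14) = -9 + 1/(-14 + s))
123*(d(16) - 1*93) + (6 + 11)*12 = 123*((127 - 9*16)/(-14 + 16) - 1*93) + (6 + 11)*12 = 123*((127 - 144)/2 - 93) + 17*12 = 123*((1/2)*(-17) - 93) + 204 = 123*(-17/2 - 93) + 204 = 123*(-203/2) + 204 = -24969/2 + 204 = -24561/2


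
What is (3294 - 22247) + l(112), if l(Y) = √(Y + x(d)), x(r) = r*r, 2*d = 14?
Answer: -18953 + √161 ≈ -18940.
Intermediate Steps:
d = 7 (d = (½)*14 = 7)
x(r) = r²
l(Y) = √(49 + Y) (l(Y) = √(Y + 7²) = √(Y + 49) = √(49 + Y))
(3294 - 22247) + l(112) = (3294 - 22247) + √(49 + 112) = -18953 + √161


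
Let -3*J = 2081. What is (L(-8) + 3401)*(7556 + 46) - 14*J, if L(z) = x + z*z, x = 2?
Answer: 79097536/3 ≈ 2.6366e+7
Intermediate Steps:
J = -2081/3 (J = -⅓*2081 = -2081/3 ≈ -693.67)
L(z) = 2 + z² (L(z) = 2 + z*z = 2 + z²)
(L(-8) + 3401)*(7556 + 46) - 14*J = ((2 + (-8)²) + 3401)*(7556 + 46) - 14*(-2081/3) = ((2 + 64) + 3401)*7602 + 29134/3 = (66 + 3401)*7602 + 29134/3 = 3467*7602 + 29134/3 = 26356134 + 29134/3 = 79097536/3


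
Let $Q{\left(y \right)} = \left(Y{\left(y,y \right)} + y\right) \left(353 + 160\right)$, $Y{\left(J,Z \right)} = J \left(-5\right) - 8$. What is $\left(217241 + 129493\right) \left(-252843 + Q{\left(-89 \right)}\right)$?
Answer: $-25768924146$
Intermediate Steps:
$Y{\left(J,Z \right)} = -8 - 5 J$ ($Y{\left(J,Z \right)} = - 5 J - 8 = -8 - 5 J$)
$Q{\left(y \right)} = -4104 - 2052 y$ ($Q{\left(y \right)} = \left(\left(-8 - 5 y\right) + y\right) \left(353 + 160\right) = \left(-8 - 4 y\right) 513 = -4104 - 2052 y$)
$\left(217241 + 129493\right) \left(-252843 + Q{\left(-89 \right)}\right) = \left(217241 + 129493\right) \left(-252843 - -178524\right) = 346734 \left(-252843 + \left(-4104 + 182628\right)\right) = 346734 \left(-252843 + 178524\right) = 346734 \left(-74319\right) = -25768924146$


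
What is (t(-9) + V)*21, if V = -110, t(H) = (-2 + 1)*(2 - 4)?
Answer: -2268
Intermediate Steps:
t(H) = 2 (t(H) = -1*(-2) = 2)
(t(-9) + V)*21 = (2 - 110)*21 = -108*21 = -2268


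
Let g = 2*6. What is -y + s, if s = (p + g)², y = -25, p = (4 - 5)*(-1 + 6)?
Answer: 74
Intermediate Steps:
p = -5 (p = -1*5 = -5)
g = 12
s = 49 (s = (-5 + 12)² = 7² = 49)
-y + s = -1*(-25) + 49 = 25 + 49 = 74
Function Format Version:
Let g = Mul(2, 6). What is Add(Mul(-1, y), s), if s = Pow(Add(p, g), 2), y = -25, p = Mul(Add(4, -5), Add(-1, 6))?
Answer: 74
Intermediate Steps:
p = -5 (p = Mul(-1, 5) = -5)
g = 12
s = 49 (s = Pow(Add(-5, 12), 2) = Pow(7, 2) = 49)
Add(Mul(-1, y), s) = Add(Mul(-1, -25), 49) = Add(25, 49) = 74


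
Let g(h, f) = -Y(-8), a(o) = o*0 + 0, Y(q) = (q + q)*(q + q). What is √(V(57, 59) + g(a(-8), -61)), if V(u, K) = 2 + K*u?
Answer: √3109 ≈ 55.758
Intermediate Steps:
Y(q) = 4*q² (Y(q) = (2*q)*(2*q) = 4*q²)
a(o) = 0 (a(o) = 0 + 0 = 0)
g(h, f) = -256 (g(h, f) = -4*(-8)² = -4*64 = -1*256 = -256)
√(V(57, 59) + g(a(-8), -61)) = √((2 + 59*57) - 256) = √((2 + 3363) - 256) = √(3365 - 256) = √3109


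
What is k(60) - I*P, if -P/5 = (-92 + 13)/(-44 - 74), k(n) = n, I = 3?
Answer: 8265/118 ≈ 70.042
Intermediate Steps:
P = -395/118 (P = -5*(-92 + 13)/(-44 - 74) = -(-395)/(-118) = -(-395)*(-1)/118 = -5*79/118 = -395/118 ≈ -3.3475)
k(60) - I*P = 60 - 3*(-395)/118 = 60 - 1*(-1185/118) = 60 + 1185/118 = 8265/118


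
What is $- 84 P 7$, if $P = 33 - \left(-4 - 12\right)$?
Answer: $-28812$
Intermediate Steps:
$P = 49$ ($P = 33 - \left(-4 - 12\right) = 33 - -16 = 33 + 16 = 49$)
$- 84 P 7 = \left(-84\right) 49 \cdot 7 = \left(-4116\right) 7 = -28812$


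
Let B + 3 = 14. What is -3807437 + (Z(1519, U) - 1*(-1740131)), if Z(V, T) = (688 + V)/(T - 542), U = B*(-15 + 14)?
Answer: -1143222425/553 ≈ -2.0673e+6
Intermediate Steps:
B = 11 (B = -3 + 14 = 11)
U = -11 (U = 11*(-15 + 14) = 11*(-1) = -11)
Z(V, T) = (688 + V)/(-542 + T)
-3807437 + (Z(1519, U) - 1*(-1740131)) = -3807437 + ((688 + 1519)/(-542 - 11) - 1*(-1740131)) = -3807437 + (2207/(-553) + 1740131) = -3807437 + (-1/553*2207 + 1740131) = -3807437 + (-2207/553 + 1740131) = -3807437 + 962290236/553 = -1143222425/553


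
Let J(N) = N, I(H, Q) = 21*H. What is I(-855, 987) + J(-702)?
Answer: -18657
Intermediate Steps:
I(-855, 987) + J(-702) = 21*(-855) - 702 = -17955 - 702 = -18657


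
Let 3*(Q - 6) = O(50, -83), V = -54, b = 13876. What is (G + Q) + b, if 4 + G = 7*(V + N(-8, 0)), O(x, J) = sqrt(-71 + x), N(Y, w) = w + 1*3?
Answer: 13521 + I*sqrt(21)/3 ≈ 13521.0 + 1.5275*I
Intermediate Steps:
N(Y, w) = 3 + w (N(Y, w) = w + 3 = 3 + w)
G = -361 (G = -4 + 7*(-54 + (3 + 0)) = -4 + 7*(-54 + 3) = -4 + 7*(-51) = -4 - 357 = -361)
Q = 6 + I*sqrt(21)/3 (Q = 6 + sqrt(-71 + 50)/3 = 6 + sqrt(-21)/3 = 6 + (I*sqrt(21))/3 = 6 + I*sqrt(21)/3 ≈ 6.0 + 1.5275*I)
(G + Q) + b = (-361 + (6 + I*sqrt(21)/3)) + 13876 = (-355 + I*sqrt(21)/3) + 13876 = 13521 + I*sqrt(21)/3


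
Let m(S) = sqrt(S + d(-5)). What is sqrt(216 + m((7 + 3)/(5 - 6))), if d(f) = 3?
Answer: sqrt(216 + I*sqrt(7)) ≈ 14.697 + 0.09001*I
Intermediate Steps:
m(S) = sqrt(3 + S) (m(S) = sqrt(S + 3) = sqrt(3 + S))
sqrt(216 + m((7 + 3)/(5 - 6))) = sqrt(216 + sqrt(3 + (7 + 3)/(5 - 6))) = sqrt(216 + sqrt(3 + 10/(-1))) = sqrt(216 + sqrt(3 + 10*(-1))) = sqrt(216 + sqrt(3 - 10)) = sqrt(216 + sqrt(-7)) = sqrt(216 + I*sqrt(7))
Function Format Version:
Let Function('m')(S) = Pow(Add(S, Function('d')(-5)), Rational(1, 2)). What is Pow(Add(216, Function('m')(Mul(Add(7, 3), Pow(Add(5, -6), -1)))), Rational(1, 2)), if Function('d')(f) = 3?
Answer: Pow(Add(216, Mul(I, Pow(7, Rational(1, 2)))), Rational(1, 2)) ≈ Add(14.697, Mul(0.09001, I))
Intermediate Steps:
Function('m')(S) = Pow(Add(3, S), Rational(1, 2)) (Function('m')(S) = Pow(Add(S, 3), Rational(1, 2)) = Pow(Add(3, S), Rational(1, 2)))
Pow(Add(216, Function('m')(Mul(Add(7, 3), Pow(Add(5, -6), -1)))), Rational(1, 2)) = Pow(Add(216, Pow(Add(3, Mul(Add(7, 3), Pow(Add(5, -6), -1))), Rational(1, 2))), Rational(1, 2)) = Pow(Add(216, Pow(Add(3, Mul(10, Pow(-1, -1))), Rational(1, 2))), Rational(1, 2)) = Pow(Add(216, Pow(Add(3, Mul(10, -1)), Rational(1, 2))), Rational(1, 2)) = Pow(Add(216, Pow(Add(3, -10), Rational(1, 2))), Rational(1, 2)) = Pow(Add(216, Pow(-7, Rational(1, 2))), Rational(1, 2)) = Pow(Add(216, Mul(I, Pow(7, Rational(1, 2)))), Rational(1, 2))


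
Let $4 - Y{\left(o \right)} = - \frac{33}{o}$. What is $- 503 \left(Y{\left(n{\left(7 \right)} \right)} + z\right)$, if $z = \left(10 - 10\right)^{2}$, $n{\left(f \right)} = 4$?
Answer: $- \frac{24647}{4} \approx -6161.8$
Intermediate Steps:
$Y{\left(o \right)} = 4 + \frac{33}{o}$ ($Y{\left(o \right)} = 4 - - \frac{33}{o} = 4 + \frac{33}{o}$)
$z = 0$ ($z = 0^{2} = 0$)
$- 503 \left(Y{\left(n{\left(7 \right)} \right)} + z\right) = - 503 \left(\left(4 + \frac{33}{4}\right) + 0\right) = - 503 \left(\frac{49}{4} + 0\right) = \left(-503\right) \frac{49}{4} = - \frac{24647}{4}$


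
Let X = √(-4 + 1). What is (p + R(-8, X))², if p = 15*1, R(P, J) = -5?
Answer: 100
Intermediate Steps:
X = I*√3 (X = √(-3) = I*√3 ≈ 1.732*I)
p = 15
(p + R(-8, X))² = (15 - 5)² = 10² = 100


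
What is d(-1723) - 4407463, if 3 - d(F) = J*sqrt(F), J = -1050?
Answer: -4407460 + 1050*I*sqrt(1723) ≈ -4.4075e+6 + 43585.0*I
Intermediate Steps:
d(F) = 3 + 1050*sqrt(F) (d(F) = 3 - (-1050)*sqrt(F) = 3 + 1050*sqrt(F))
d(-1723) - 4407463 = (3 + 1050*sqrt(-1723)) - 4407463 = (3 + 1050*(I*sqrt(1723))) - 4407463 = (3 + 1050*I*sqrt(1723)) - 4407463 = -4407460 + 1050*I*sqrt(1723)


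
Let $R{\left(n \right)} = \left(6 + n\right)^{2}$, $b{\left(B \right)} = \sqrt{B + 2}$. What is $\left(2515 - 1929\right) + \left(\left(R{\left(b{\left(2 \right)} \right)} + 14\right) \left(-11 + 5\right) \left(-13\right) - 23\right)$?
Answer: $6647$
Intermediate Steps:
$b{\left(B \right)} = \sqrt{2 + B}$
$\left(2515 - 1929\right) + \left(\left(R{\left(b{\left(2 \right)} \right)} + 14\right) \left(-11 + 5\right) \left(-13\right) - 23\right) = \left(2515 - 1929\right) - \left(23 - \left(\left(6 + \sqrt{2 + 2}\right)^{2} + 14\right) \left(-11 + 5\right) \left(-13\right)\right) = 586 - \left(23 - \left(\left(6 + \sqrt{4}\right)^{2} + 14\right) \left(-6\right) \left(-13\right)\right) = 586 - \left(23 - \left(\left(6 + 2\right)^{2} + 14\right) \left(-6\right) \left(-13\right)\right) = 586 - \left(23 - \left(8^{2} + 14\right) \left(-6\right) \left(-13\right)\right) = 586 - \left(23 - \left(64 + 14\right) \left(-6\right) \left(-13\right)\right) = 586 - \left(23 - 78 \left(-6\right) \left(-13\right)\right) = 586 - -6061 = 586 + \left(6084 - 23\right) = 586 + 6061 = 6647$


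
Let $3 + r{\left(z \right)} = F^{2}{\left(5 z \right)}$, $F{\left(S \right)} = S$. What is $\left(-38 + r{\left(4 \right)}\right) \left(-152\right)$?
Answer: $-54568$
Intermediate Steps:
$r{\left(z \right)} = -3 + 25 z^{2}$ ($r{\left(z \right)} = -3 + \left(5 z\right)^{2} = -3 + 25 z^{2}$)
$\left(-38 + r{\left(4 \right)}\right) \left(-152\right) = \left(-38 - \left(3 - 25 \cdot 4^{2}\right)\right) \left(-152\right) = \left(-38 + \left(-3 + 25 \cdot 16\right)\right) \left(-152\right) = \left(-38 + \left(-3 + 400\right)\right) \left(-152\right) = \left(-38 + 397\right) \left(-152\right) = 359 \left(-152\right) = -54568$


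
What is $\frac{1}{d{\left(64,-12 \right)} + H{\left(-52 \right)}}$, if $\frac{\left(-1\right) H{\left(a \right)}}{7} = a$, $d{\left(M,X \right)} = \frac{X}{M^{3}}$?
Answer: $\frac{65536}{23855101} \approx 0.0027473$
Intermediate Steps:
$d{\left(M,X \right)} = \frac{X}{M^{3}}$
$H{\left(a \right)} = - 7 a$
$\frac{1}{d{\left(64,-12 \right)} + H{\left(-52 \right)}} = \frac{1}{- \frac{12}{262144} - -364} = \frac{1}{\left(-12\right) \frac{1}{262144} + 364} = \frac{1}{- \frac{3}{65536} + 364} = \frac{1}{\frac{23855101}{65536}} = \frac{65536}{23855101}$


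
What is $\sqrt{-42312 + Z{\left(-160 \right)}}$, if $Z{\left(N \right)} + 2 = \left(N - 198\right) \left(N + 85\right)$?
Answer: $2 i \sqrt{3866} \approx 124.35 i$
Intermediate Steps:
$Z{\left(N \right)} = -2 + \left(-198 + N\right) \left(85 + N\right)$ ($Z{\left(N \right)} = -2 + \left(N - 198\right) \left(N + 85\right) = -2 + \left(-198 + N\right) \left(85 + N\right)$)
$\sqrt{-42312 + Z{\left(-160 \right)}} = \sqrt{-42312 - \left(-1248 - 25600\right)} = \sqrt{-42312 + \left(-16832 + 25600 + 18080\right)} = \sqrt{-42312 + 26848} = \sqrt{-15464} = 2 i \sqrt{3866}$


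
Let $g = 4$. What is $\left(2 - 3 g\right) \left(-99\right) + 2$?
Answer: $992$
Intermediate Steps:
$\left(2 - 3 g\right) \left(-99\right) + 2 = \left(2 - 12\right) \left(-99\right) + 2 = \left(-10\right) \left(-99\right) + 2 = 990 + 2 = 992$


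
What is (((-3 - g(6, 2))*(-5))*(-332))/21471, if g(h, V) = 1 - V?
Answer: -3320/21471 ≈ -0.15463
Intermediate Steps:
(((-3 - g(6, 2))*(-5))*(-332))/21471 = (((-3 - (1 - 1*2))*(-5))*(-332))/21471 = (((-3 - (1 - 2))*(-5))*(-332))*(1/21471) = (((-3 - 1*(-1))*(-5))*(-332))*(1/21471) = (((-3 + 1)*(-5))*(-332))*(1/21471) = (-2*(-5)*(-332))*(1/21471) = (10*(-332))*(1/21471) = -3320*1/21471 = -3320/21471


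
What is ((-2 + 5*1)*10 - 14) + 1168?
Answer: 1184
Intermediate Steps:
((-2 + 5*1)*10 - 14) + 1168 = ((-2 + 5)*10 - 14) + 1168 = (3*10 - 14) + 1168 = (30 - 14) + 1168 = 16 + 1168 = 1184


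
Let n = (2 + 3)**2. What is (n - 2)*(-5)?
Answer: -115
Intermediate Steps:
n = 25 (n = 5**2 = 25)
(n - 2)*(-5) = (25 - 2)*(-5) = 23*(-5) = -115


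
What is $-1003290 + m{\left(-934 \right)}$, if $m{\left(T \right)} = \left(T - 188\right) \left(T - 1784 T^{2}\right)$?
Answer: $1746149687346$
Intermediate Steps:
$m{\left(T \right)} = \left(-188 + T\right) \left(T - 1784 T^{2}\right)$
$-1003290 + m{\left(-934 \right)} = -1003290 - 934 \left(-188 - 1784 \left(-934\right)^{2} + 335393 \left(-934\right)\right) = -1003290 - 934 \left(-188 - 1556283104 - 313257062\right) = -1003290 - -1746150690636 = -1003290 + 1746150690636 = 1746149687346$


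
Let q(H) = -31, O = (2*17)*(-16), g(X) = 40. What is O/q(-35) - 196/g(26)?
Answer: 3921/310 ≈ 12.648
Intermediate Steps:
O = -544 (O = 34*(-16) = -544)
O/q(-35) - 196/g(26) = -544/(-31) - 196/40 = -544*(-1/31) - 196*1/40 = 544/31 - 49/10 = 3921/310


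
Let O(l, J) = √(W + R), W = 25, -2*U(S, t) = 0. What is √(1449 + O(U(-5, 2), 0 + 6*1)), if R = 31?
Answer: √(1449 + 2*√14) ≈ 38.164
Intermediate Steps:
U(S, t) = 0 (U(S, t) = -½*0 = 0)
O(l, J) = 2*√14 (O(l, J) = √(25 + 31) = √56 = 2*√14)
√(1449 + O(U(-5, 2), 0 + 6*1)) = √(1449 + 2*√14)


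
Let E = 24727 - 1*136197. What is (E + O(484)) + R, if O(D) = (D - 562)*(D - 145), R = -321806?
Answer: -459718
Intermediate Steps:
E = -111470 (E = 24727 - 136197 = -111470)
O(D) = (-562 + D)*(-145 + D)
(E + O(484)) + R = (-111470 + (81490 + 484² - 707*484)) - 321806 = (-111470 + (81490 + 234256 - 342188)) - 321806 = (-111470 - 26442) - 321806 = -137912 - 321806 = -459718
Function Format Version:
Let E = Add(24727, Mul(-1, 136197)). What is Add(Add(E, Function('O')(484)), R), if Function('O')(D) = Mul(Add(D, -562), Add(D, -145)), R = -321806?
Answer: -459718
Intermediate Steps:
E = -111470 (E = Add(24727, -136197) = -111470)
Function('O')(D) = Mul(Add(-562, D), Add(-145, D))
Add(Add(E, Function('O')(484)), R) = Add(Add(-111470, Add(81490, Pow(484, 2), Mul(-707, 484))), -321806) = Add(Add(-111470, Add(81490, 234256, -342188)), -321806) = Add(Add(-111470, -26442), -321806) = Add(-137912, -321806) = -459718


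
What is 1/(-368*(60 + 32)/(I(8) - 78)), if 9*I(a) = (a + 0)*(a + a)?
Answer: 287/152352 ≈ 0.0018838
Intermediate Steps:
I(a) = 2*a**2/9 (I(a) = ((a + 0)*(a + a))/9 = (a*(2*a))/9 = (2*a**2)/9 = 2*a**2/9)
1/(-368*(60 + 32)/(I(8) - 78)) = 1/(-368*(60 + 32)/((2/9)*8**2 - 78)) = 1/(-33856/((2/9)*64 - 78)) = 1/(-33856/(128/9 - 78)) = 1/(-33856/(-574/9)) = 1/(-33856*(-9)/574) = 1/(-368*(-414/287)) = 1/(152352/287) = 287/152352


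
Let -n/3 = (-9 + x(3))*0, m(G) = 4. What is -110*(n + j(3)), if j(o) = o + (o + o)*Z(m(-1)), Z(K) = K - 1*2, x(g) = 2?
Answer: -1650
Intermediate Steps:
Z(K) = -2 + K (Z(K) = K - 2 = -2 + K)
j(o) = 5*o (j(o) = o + (o + o)*(-2 + 4) = o + (2*o)*2 = o + 4*o = 5*o)
n = 0 (n = -3*(-9 + 2)*0 = -(-21)*0 = -3*0 = 0)
-110*(n + j(3)) = -110*(0 + 5*3) = -110*(0 + 15) = -110*15 = -1650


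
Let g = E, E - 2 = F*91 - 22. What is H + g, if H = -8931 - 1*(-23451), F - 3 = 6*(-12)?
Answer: 8221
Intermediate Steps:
F = -69 (F = 3 + 6*(-12) = 3 - 72 = -69)
H = 14520 (H = -8931 + 23451 = 14520)
E = -6299 (E = 2 + (-69*91 - 22) = 2 + (-6279 - 22) = 2 - 6301 = -6299)
g = -6299
H + g = 14520 - 6299 = 8221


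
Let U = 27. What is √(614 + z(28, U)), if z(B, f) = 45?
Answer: √659 ≈ 25.671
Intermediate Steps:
√(614 + z(28, U)) = √(614 + 45) = √659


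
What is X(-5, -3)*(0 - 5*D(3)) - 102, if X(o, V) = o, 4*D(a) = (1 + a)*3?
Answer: -27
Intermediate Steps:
D(a) = ¾ + 3*a/4 (D(a) = ((1 + a)*3)/4 = (3 + 3*a)/4 = ¾ + 3*a/4)
X(-5, -3)*(0 - 5*D(3)) - 102 = -5*(0 - 5*(¾ + (¾)*3)) - 102 = -5*(0 - 5*(¾ + 9/4)) - 102 = -5*(0 - 5*3) - 102 = -5*(0 - 15) - 102 = -5*(-15) - 102 = 75 - 102 = -27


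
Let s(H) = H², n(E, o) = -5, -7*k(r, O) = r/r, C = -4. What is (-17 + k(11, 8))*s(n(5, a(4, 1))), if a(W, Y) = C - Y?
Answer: -3000/7 ≈ -428.57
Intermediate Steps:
k(r, O) = -⅐ (k(r, O) = -r/(7*r) = -⅐*1 = -⅐)
a(W, Y) = -4 - Y
(-17 + k(11, 8))*s(n(5, a(4, 1))) = (-17 - ⅐)*(-5)² = -120/7*25 = -3000/7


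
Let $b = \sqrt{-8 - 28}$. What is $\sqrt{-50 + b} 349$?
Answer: $349 \sqrt{-50 + 6 i} \approx 147.8 + 2472.2 i$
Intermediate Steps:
$b = 6 i$ ($b = \sqrt{-36} = 6 i \approx 6.0 i$)
$\sqrt{-50 + b} 349 = \sqrt{-50 + 6 i} 349 = 349 \sqrt{-50 + 6 i}$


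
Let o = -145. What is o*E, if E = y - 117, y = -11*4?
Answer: 23345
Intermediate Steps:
y = -44
E = -161 (E = -44 - 117 = -161)
o*E = -145*(-161) = 23345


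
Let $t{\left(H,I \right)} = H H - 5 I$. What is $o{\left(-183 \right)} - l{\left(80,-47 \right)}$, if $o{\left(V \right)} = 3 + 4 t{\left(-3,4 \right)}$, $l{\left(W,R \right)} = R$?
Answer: $6$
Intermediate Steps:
$t{\left(H,I \right)} = H^{2} - 5 I$
$o{\left(V \right)} = -41$ ($o{\left(V \right)} = 3 + 4 \left(\left(-3\right)^{2} - 20\right) = 3 + 4 \left(9 - 20\right) = 3 + 4 \left(-11\right) = 3 - 44 = -41$)
$o{\left(-183 \right)} - l{\left(80,-47 \right)} = -41 - -47 = -41 + 47 = 6$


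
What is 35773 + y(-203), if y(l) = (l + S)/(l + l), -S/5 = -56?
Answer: 2074823/58 ≈ 35773.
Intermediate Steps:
S = 280 (S = -5*(-56) = 280)
y(l) = (280 + l)/(2*l) (y(l) = (l + 280)/(l + l) = (280 + l)/((2*l)) = (280 + l)*(1/(2*l)) = (280 + l)/(2*l))
35773 + y(-203) = 35773 + (½)*(280 - 203)/(-203) = 35773 + (½)*(-1/203)*77 = 35773 - 11/58 = 2074823/58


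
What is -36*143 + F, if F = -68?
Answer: -5216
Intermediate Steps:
-36*143 + F = -36*143 - 68 = -5148 - 68 = -5216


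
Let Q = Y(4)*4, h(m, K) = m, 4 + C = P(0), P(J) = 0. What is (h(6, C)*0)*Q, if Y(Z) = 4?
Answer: 0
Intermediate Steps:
C = -4 (C = -4 + 0 = -4)
Q = 16 (Q = 4*4 = 16)
(h(6, C)*0)*Q = (6*0)*16 = 0*16 = 0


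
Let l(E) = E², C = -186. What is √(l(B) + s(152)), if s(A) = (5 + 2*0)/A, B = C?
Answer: √199826686/76 ≈ 186.00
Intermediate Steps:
B = -186
s(A) = 5/A (s(A) = (5 + 0)/A = 5/A)
√(l(B) + s(152)) = √((-186)² + 5/152) = √(34596 + 5*(1/152)) = √(34596 + 5/152) = √(5258597/152) = √199826686/76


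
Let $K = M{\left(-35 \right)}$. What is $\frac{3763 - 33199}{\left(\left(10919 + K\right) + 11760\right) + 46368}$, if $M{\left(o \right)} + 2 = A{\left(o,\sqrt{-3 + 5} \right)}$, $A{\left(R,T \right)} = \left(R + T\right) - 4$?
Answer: $- \frac{1015630308}{2380914017} + \frac{14718 \sqrt{2}}{2380914017} \approx -0.42656$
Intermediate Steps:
$A{\left(R,T \right)} = -4 + R + T$
$M{\left(o \right)} = -6 + o + \sqrt{2}$ ($M{\left(o \right)} = -2 + \left(-4 + o + \sqrt{-3 + 5}\right) = -2 + \left(-4 + o + \sqrt{2}\right) = -6 + o + \sqrt{2}$)
$K = -41 + \sqrt{2}$ ($K = -6 - 35 + \sqrt{2} = -41 + \sqrt{2} \approx -39.586$)
$\frac{3763 - 33199}{\left(\left(10919 + K\right) + 11760\right) + 46368} = \frac{3763 - 33199}{\left(\left(10919 - \left(41 - \sqrt{2}\right)\right) + 11760\right) + 46368} = - \frac{29436}{\left(\left(10878 + \sqrt{2}\right) + 11760\right) + 46368} = - \frac{29436}{\left(22638 + \sqrt{2}\right) + 46368} = - \frac{29436}{69006 + \sqrt{2}}$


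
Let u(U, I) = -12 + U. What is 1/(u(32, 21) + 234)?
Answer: 1/254 ≈ 0.0039370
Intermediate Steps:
1/(u(32, 21) + 234) = 1/((-12 + 32) + 234) = 1/(20 + 234) = 1/254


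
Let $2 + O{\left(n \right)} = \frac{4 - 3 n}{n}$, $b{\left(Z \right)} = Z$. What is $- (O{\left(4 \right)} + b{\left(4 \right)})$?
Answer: $0$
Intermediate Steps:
$O{\left(n \right)} = -2 + \frac{4 - 3 n}{n}$
$- (O{\left(4 \right)} + b{\left(4 \right)}) = - (\left(-5 + \frac{4}{4}\right) + 4) = - (\left(-5 + 4 \cdot \frac{1}{4}\right) + 4) = - (\left(-5 + 1\right) + 4) = - (-4 + 4) = \left(-1\right) 0 = 0$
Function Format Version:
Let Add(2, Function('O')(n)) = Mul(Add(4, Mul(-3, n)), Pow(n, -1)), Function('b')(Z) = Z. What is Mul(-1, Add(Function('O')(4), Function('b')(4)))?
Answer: 0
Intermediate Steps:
Function('O')(n) = Add(-2, Mul(Pow(n, -1), Add(4, Mul(-3, n)))) (Function('O')(n) = Add(-2, Mul(Add(4, Mul(-3, n)), Pow(n, -1))) = Add(-2, Mul(Pow(n, -1), Add(4, Mul(-3, n)))))
Mul(-1, Add(Function('O')(4), Function('b')(4))) = Mul(-1, Add(Add(-5, Mul(4, Pow(4, -1))), 4)) = Mul(-1, Add(Add(-5, Mul(4, Rational(1, 4))), 4)) = Mul(-1, Add(Add(-5, 1), 4)) = Mul(-1, Add(-4, 4)) = Mul(-1, 0) = 0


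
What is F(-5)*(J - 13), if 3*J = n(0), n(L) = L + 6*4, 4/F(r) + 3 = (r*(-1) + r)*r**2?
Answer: 20/3 ≈ 6.6667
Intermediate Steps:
F(r) = -4/3 (F(r) = 4/(-3 + (r*(-1) + r)*r**2) = 4/(-3 + (-r + r)*r**2) = 4/(-3 + 0*r**2) = 4/(-3 + 0) = 4/(-3) = 4*(-1/3) = -4/3)
n(L) = 24 + L (n(L) = L + 24 = 24 + L)
J = 8 (J = (24 + 0)/3 = (1/3)*24 = 8)
F(-5)*(J - 13) = -4*(8 - 13)/3 = -4/3*(-5) = 20/3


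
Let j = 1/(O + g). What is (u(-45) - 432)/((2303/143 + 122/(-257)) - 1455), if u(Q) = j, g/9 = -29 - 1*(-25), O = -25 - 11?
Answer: 228627971/761735232 ≈ 0.30014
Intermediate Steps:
O = -36
g = -36 (g = 9*(-29 - 1*(-25)) = 9*(-29 + 25) = 9*(-4) = -36)
j = -1/72 (j = 1/(-36 - 36) = 1/(-72) = -1/72 ≈ -0.013889)
u(Q) = -1/72
(u(-45) - 432)/((2303/143 + 122/(-257)) - 1455) = (-1/72 - 432)/((2303/143 + 122/(-257)) - 1455) = -31105/(72*((2303*(1/143) + 122*(-1/257)) - 1455)) = -31105/(72*((2303/143 - 122/257) - 1455)) = -31105/(72*(574425/36751 - 1455)) = -31105/(72*(-52898280/36751)) = -31105/72*(-36751/52898280) = 228627971/761735232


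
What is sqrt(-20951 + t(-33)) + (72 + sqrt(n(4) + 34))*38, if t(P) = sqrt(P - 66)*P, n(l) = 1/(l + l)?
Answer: 2736 + sqrt(-20951 - 99*I*sqrt(11)) + 19*sqrt(546)/2 ≈ 2959.1 - 144.75*I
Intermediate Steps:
n(l) = 1/(2*l)
t(P) = P*sqrt(-66 + P) (t(P) = sqrt(-66 + P)*P = P*sqrt(-66 + P))
sqrt(-20951 + t(-33)) + (72 + sqrt(n(4) + 34))*38 = sqrt(-20951 - 33*sqrt(-66 - 33)) + (72 + sqrt((1/2)/4 + 34))*38 = sqrt(-20951 - 99*I*sqrt(11)) + (72 + sqrt((1/2)*(1/4) + 34))*38 = sqrt(-20951 - 99*I*sqrt(11)) + (72 + sqrt(1/8 + 34))*38 = sqrt(-20951 - 99*I*sqrt(11)) + (72 + sqrt(273/8))*38 = sqrt(-20951 - 99*I*sqrt(11)) + (72 + sqrt(546)/4)*38 = sqrt(-20951 - 99*I*sqrt(11)) + (2736 + 19*sqrt(546)/2) = 2736 + sqrt(-20951 - 99*I*sqrt(11)) + 19*sqrt(546)/2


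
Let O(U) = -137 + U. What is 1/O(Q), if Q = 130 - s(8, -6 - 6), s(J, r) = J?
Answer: -1/15 ≈ -0.066667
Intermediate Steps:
Q = 122 (Q = 130 - 1*8 = 130 - 8 = 122)
1/O(Q) = 1/(-137 + 122) = 1/(-15) = -1/15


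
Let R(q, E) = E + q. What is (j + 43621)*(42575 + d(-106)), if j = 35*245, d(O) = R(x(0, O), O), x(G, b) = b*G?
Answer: 2216711924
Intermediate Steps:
x(G, b) = G*b
d(O) = O (d(O) = O + 0*O = O + 0 = O)
j = 8575
(j + 43621)*(42575 + d(-106)) = (8575 + 43621)*(42575 - 106) = 52196*42469 = 2216711924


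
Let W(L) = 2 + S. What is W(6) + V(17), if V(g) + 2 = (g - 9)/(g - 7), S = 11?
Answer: 59/5 ≈ 11.800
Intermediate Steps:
V(g) = -2 + (-9 + g)/(-7 + g) (V(g) = -2 + (g - 9)/(g - 7) = -2 + (-9 + g)/(-7 + g))
W(L) = 13 (W(L) = 2 + 11 = 13)
W(6) + V(17) = 13 + (5 - 1*17)/(-7 + 17) = 13 + (5 - 17)/10 = 13 + (1/10)*(-12) = 13 - 6/5 = 59/5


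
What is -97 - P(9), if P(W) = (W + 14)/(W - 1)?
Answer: -799/8 ≈ -99.875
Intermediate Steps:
P(W) = (14 + W)/(-1 + W)
-97 - P(9) = -97 - (14 + 9)/(-1 + 9) = -97 - 23/8 = -799/8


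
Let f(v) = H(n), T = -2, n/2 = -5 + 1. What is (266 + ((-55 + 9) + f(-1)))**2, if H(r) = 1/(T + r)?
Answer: 4835601/100 ≈ 48356.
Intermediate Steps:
n = -8 (n = 2*(-5 + 1) = 2*(-4) = -8)
H(r) = 1/(-2 + r)
f(v) = -1/10 (f(v) = 1/(-2 - 8) = 1/(-10) = -1/10)
(266 + ((-55 + 9) + f(-1)))**2 = (266 + ((-55 + 9) - 1/10))**2 = (266 + (-46 - 1/10))**2 = (266 - 461/10)**2 = (2199/10)**2 = 4835601/100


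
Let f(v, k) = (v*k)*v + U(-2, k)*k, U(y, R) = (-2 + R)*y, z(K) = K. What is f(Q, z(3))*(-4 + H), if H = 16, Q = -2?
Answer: 72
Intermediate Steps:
U(y, R) = y*(-2 + R)
f(v, k) = k*v**2 + k*(4 - 2*k) (f(v, k) = (v*k)*v + (-2*(-2 + k))*k = (k*v)*v + (4 - 2*k)*k = k*v**2 + k*(4 - 2*k))
f(Q, z(3))*(-4 + H) = (3*(4 + (-2)**2 - 2*3))*(-4 + 16) = (3*(4 + 4 - 6))*12 = (3*2)*12 = 6*12 = 72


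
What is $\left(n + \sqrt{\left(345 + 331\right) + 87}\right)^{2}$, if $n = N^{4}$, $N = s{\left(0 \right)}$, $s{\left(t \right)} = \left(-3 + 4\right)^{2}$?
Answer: $\left(1 + \sqrt{763}\right)^{2} \approx 819.25$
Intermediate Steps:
$s{\left(t \right)} = 1$ ($s{\left(t \right)} = 1^{2} = 1$)
$N = 1$
$n = 1$ ($n = 1^{4} = 1$)
$\left(n + \sqrt{\left(345 + 331\right) + 87}\right)^{2} = \left(1 + \sqrt{\left(345 + 331\right) + 87}\right)^{2} = \left(1 + \sqrt{676 + 87}\right)^{2} = \left(1 + \sqrt{763}\right)^{2}$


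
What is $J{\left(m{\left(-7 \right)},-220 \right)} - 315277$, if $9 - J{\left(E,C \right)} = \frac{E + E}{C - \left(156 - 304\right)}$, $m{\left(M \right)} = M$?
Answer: $- \frac{11349655}{36} \approx -3.1527 \cdot 10^{5}$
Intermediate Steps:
$J{\left(E,C \right)} = 9 - \frac{2 E}{148 + C}$ ($J{\left(E,C \right)} = 9 - \frac{E + E}{C - \left(156 - 304\right)} = 9 - \frac{2 E}{C - -148} = 9 - \frac{2 E}{C + \left(-156 + 304\right)} = 9 - \frac{2 E}{C + 148} = 9 - \frac{2 E}{148 + C}$)
$J{\left(m{\left(-7 \right)},-220 \right)} - 315277 = \frac{1332 - -14 + 9 \left(-220\right)}{148 - 220} - 315277 = \frac{1332 + 14 - 1980}{-72} - 315277 = \left(- \frac{1}{72}\right) \left(-634\right) - 315277 = \frac{317}{36} - 315277 = - \frac{11349655}{36}$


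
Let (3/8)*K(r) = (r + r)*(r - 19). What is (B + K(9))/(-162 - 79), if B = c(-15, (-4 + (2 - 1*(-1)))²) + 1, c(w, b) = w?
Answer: 494/241 ≈ 2.0498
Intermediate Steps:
K(r) = 16*r*(-19 + r)/3 (K(r) = 8*((r + r)*(r - 19))/3 = 8*((2*r)*(-19 + r))/3 = 8*(2*r*(-19 + r))/3 = 16*r*(-19 + r)/3)
B = -14 (B = -15 + 1 = -14)
(B + K(9))/(-162 - 79) = (-14 + (16/3)*9*(-19 + 9))/(-162 - 79) = (-14 + (16/3)*9*(-10))/(-241) = (-14 - 480)*(-1/241) = -494*(-1/241) = 494/241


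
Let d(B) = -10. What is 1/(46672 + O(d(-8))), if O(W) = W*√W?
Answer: 5834/272284573 + 5*I*√10/1089138292 ≈ 2.1426e-5 + 1.4517e-8*I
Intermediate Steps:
O(W) = W^(3/2)
1/(46672 + O(d(-8))) = 1/(46672 + (-10)^(3/2)) = 1/(46672 - 10*I*√10)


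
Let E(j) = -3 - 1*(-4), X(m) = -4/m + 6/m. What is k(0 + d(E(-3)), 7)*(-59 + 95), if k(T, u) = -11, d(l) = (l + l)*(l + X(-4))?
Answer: -396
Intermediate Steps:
X(m) = 2/m
E(j) = 1 (E(j) = -3 + 4 = 1)
d(l) = 2*l*(-1/2 + l) (d(l) = (l + l)*(l + 2/(-4)) = (2*l)*(l + 2*(-1/4)) = (2*l)*(l - 1/2) = (2*l)*(-1/2 + l) = 2*l*(-1/2 + l))
k(0 + d(E(-3)), 7)*(-59 + 95) = -11*(-59 + 95) = -11*36 = -396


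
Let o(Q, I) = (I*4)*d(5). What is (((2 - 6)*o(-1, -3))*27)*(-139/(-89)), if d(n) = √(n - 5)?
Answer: 0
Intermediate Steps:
d(n) = √(-5 + n)
o(Q, I) = 0 (o(Q, I) = (I*4)*√(-5 + 5) = (4*I)*√0 = (4*I)*0 = 0)
(((2 - 6)*o(-1, -3))*27)*(-139/(-89)) = (((2 - 6)*0)*27)*(-139/(-89)) = (-4*0*27)*(-139*(-1/89)) = (0*27)*(139/89) = 0*(139/89) = 0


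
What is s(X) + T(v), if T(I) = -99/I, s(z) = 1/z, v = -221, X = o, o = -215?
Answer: 21064/47515 ≈ 0.44331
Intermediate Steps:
X = -215
s(X) + T(v) = 1/(-215) - 99/(-221) = -1/215 - 99*(-1/221) = -1/215 + 99/221 = 21064/47515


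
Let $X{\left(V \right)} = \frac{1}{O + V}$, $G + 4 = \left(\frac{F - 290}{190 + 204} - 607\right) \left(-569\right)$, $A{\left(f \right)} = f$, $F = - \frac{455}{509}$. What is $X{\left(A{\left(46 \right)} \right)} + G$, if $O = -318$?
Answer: $\frac{9431413024711}{27274256} \approx 3.458 \cdot 10^{5}$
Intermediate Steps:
$F = - \frac{455}{509}$ ($F = \left(-455\right) \frac{1}{509} = - \frac{455}{509} \approx -0.89391$)
$G = \frac{69348625919}{200546}$ ($G = -4 + \left(\frac{- \frac{455}{509} - 290}{190 + 204} - 607\right) \left(-569\right) = -4 + \left(- \frac{148065}{509 \cdot 394} - 607\right) \left(-569\right) = -4 + \left(\left(- \frac{148065}{509}\right) \frac{1}{394} - 607\right) \left(-569\right) = -4 + \left(- \frac{148065}{200546} - 607\right) \left(-569\right) = -4 - - \frac{69349428103}{200546} = -4 + \frac{69349428103}{200546} = \frac{69348625919}{200546} \approx 3.458 \cdot 10^{5}$)
$X{\left(V \right)} = \frac{1}{-318 + V}$
$X{\left(A{\left(46 \right)} \right)} + G = \frac{1}{-318 + 46} + \frac{69348625919}{200546} = \frac{1}{-272} + \frac{69348625919}{200546} = - \frac{1}{272} + \frac{69348625919}{200546} = \frac{9431413024711}{27274256}$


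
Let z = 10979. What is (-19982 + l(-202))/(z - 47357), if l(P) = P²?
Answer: -10411/18189 ≈ -0.57238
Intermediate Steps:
(-19982 + l(-202))/(z - 47357) = (-19982 + (-202)²)/(10979 - 47357) = (-19982 + 40804)/(-36378) = 20822*(-1/36378) = -10411/18189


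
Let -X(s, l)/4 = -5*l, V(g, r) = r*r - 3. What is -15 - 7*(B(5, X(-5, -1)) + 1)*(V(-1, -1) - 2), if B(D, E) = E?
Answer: -547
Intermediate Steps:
V(g, r) = -3 + r² (V(g, r) = r² - 3 = -3 + r²)
X(s, l) = 20*l (X(s, l) = -(-20)*l = 20*l)
-15 - 7*(B(5, X(-5, -1)) + 1)*(V(-1, -1) - 2) = -15 - 7*(20*(-1) + 1)*((-3 + (-1)²) - 2) = -15 - 7*(-20 + 1)*((-3 + 1) - 2) = -15 - (-133)*(-2 - 2) = -15 - (-133)*(-4) = -15 - 7*76 = -15 - 532 = -547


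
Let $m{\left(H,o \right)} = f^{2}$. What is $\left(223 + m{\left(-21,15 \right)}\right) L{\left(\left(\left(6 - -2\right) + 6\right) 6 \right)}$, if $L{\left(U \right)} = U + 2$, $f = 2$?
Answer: $19522$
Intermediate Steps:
$L{\left(U \right)} = 2 + U$
$m{\left(H,o \right)} = 4$ ($m{\left(H,o \right)} = 2^{2} = 4$)
$\left(223 + m{\left(-21,15 \right)}\right) L{\left(\left(\left(6 - -2\right) + 6\right) 6 \right)} = \left(223 + 4\right) \left(2 + \left(\left(6 - -2\right) + 6\right) 6\right) = 227 \left(2 + \left(\left(6 + 2\right) + 6\right) 6\right) = 227 \left(2 + \left(8 + 6\right) 6\right) = 227 \left(2 + 14 \cdot 6\right) = 227 \left(2 + 84\right) = 227 \cdot 86 = 19522$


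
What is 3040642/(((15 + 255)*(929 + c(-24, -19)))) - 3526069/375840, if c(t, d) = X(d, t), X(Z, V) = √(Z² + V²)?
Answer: 826132171/300012192 - 1520321*√937/116384040 ≈ 2.3538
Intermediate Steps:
X(Z, V) = √(V² + Z²)
c(t, d) = √(d² + t²) (c(t, d) = √(t² + d²) = √(d² + t²))
3040642/(((15 + 255)*(929 + c(-24, -19)))) - 3526069/375840 = 3040642/(((15 + 255)*(929 + √((-19)² + (-24)²)))) - 3526069/375840 = 3040642/((270*(929 + √(361 + 576)))) - 3526069*1/375840 = 3040642/((270*(929 + √937))) - 3526069/375840 = 3040642/(250830 + 270*√937) - 3526069/375840 = -3526069/375840 + 3040642/(250830 + 270*√937)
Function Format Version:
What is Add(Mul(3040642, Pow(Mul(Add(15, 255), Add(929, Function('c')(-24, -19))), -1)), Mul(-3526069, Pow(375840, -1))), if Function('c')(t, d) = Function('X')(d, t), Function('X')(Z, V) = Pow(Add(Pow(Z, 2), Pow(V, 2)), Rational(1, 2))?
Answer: Add(Rational(826132171, 300012192), Mul(Rational(-1520321, 116384040), Pow(937, Rational(1, 2)))) ≈ 2.3538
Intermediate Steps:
Function('X')(Z, V) = Pow(Add(Pow(V, 2), Pow(Z, 2)), Rational(1, 2))
Function('c')(t, d) = Pow(Add(Pow(d, 2), Pow(t, 2)), Rational(1, 2)) (Function('c')(t, d) = Pow(Add(Pow(t, 2), Pow(d, 2)), Rational(1, 2)) = Pow(Add(Pow(d, 2), Pow(t, 2)), Rational(1, 2)))
Add(Mul(3040642, Pow(Mul(Add(15, 255), Add(929, Function('c')(-24, -19))), -1)), Mul(-3526069, Pow(375840, -1))) = Add(Mul(3040642, Pow(Mul(Add(15, 255), Add(929, Pow(Add(Pow(-19, 2), Pow(-24, 2)), Rational(1, 2)))), -1)), Mul(-3526069, Pow(375840, -1))) = Add(Mul(3040642, Pow(Mul(270, Add(929, Pow(Add(361, 576), Rational(1, 2)))), -1)), Mul(-3526069, Rational(1, 375840))) = Add(Mul(3040642, Pow(Mul(270, Add(929, Pow(937, Rational(1, 2)))), -1)), Rational(-3526069, 375840)) = Add(Mul(3040642, Pow(Add(250830, Mul(270, Pow(937, Rational(1, 2)))), -1)), Rational(-3526069, 375840)) = Add(Rational(-3526069, 375840), Mul(3040642, Pow(Add(250830, Mul(270, Pow(937, Rational(1, 2)))), -1)))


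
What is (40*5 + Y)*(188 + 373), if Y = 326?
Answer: 295086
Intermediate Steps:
(40*5 + Y)*(188 + 373) = (40*5 + 326)*(188 + 373) = (200 + 326)*561 = 526*561 = 295086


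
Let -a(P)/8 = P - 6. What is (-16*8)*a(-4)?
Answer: -10240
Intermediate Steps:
a(P) = 48 - 8*P (a(P) = -8*(P - 6) = -8*(-6 + P) = 48 - 8*P)
(-16*8)*a(-4) = (-16*8)*(48 - 8*(-4)) = -128*(48 + 32) = -128*80 = -10240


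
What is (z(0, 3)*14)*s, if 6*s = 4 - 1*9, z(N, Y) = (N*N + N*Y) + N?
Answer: 0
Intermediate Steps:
z(N, Y) = N + N**2 + N*Y (z(N, Y) = (N**2 + N*Y) + N = N + N**2 + N*Y)
s = -5/6 (s = (4 - 1*9)/6 = (4 - 9)/6 = (1/6)*(-5) = -5/6 ≈ -0.83333)
(z(0, 3)*14)*s = ((0*(1 + 0 + 3))*14)*(-5/6) = ((0*4)*14)*(-5/6) = (0*14)*(-5/6) = 0*(-5/6) = 0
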